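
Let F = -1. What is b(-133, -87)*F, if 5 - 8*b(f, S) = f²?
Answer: 4421/2 ≈ 2210.5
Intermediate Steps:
b(f, S) = 5/8 - f²/8
b(-133, -87)*F = (5/8 - ⅛*(-133)²)*(-1) = (5/8 - ⅛*17689)*(-1) = (5/8 - 17689/8)*(-1) = -4421/2*(-1) = 4421/2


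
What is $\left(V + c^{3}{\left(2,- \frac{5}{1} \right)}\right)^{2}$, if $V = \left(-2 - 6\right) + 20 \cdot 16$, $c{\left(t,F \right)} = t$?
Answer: $102400$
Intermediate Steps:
$V = 312$ ($V = -8 + 320 = 312$)
$\left(V + c^{3}{\left(2,- \frac{5}{1} \right)}\right)^{2} = \left(312 + 2^{3}\right)^{2} = \left(312 + 8\right)^{2} = 320^{2} = 102400$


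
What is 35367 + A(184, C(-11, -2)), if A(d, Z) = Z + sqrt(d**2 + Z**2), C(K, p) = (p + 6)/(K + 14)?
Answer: 106105/3 + 4*sqrt(19045)/3 ≈ 35552.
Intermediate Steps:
C(K, p) = (6 + p)/(14 + K)
A(d, Z) = Z + sqrt(Z**2 + d**2)
35367 + A(184, C(-11, -2)) = 35367 + ((6 - 2)/(14 - 11) + sqrt(((6 - 2)/(14 - 11))**2 + 184**2)) = 35367 + (4/3 + sqrt((4/3)**2 + 33856)) = 35367 + (4/3 + sqrt(16/9 + 33856)) = 35367 + (4/3 + sqrt(304720/9)) = 35367 + (4/3 + 4*sqrt(19045)/3) = 106105/3 + 4*sqrt(19045)/3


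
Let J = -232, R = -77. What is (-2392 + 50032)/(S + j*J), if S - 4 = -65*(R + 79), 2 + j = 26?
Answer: -7940/949 ≈ -8.3667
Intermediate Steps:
j = 24 (j = -2 + 26 = 24)
S = -126 (S = 4 - 65*(-77 + 79) = 4 - 65*2 = 4 - 130 = -126)
(-2392 + 50032)/(S + j*J) = (-2392 + 50032)/(-126 + 24*(-232)) = 47640/(-126 - 5568) = 47640/(-5694) = 47640*(-1/5694) = -7940/949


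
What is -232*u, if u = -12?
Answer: 2784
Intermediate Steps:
-232*u = -232*(-12) = 2784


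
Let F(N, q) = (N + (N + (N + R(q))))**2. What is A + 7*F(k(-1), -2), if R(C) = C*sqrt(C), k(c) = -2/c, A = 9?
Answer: 205 - 168*I*sqrt(2) ≈ 205.0 - 237.59*I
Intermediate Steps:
R(C) = C**(3/2)
F(N, q) = (q**(3/2) + 3*N)**2 (F(N, q) = (N + (N + (N + q**(3/2))))**2 = (N + (q**(3/2) + 2*N))**2 = (q**(3/2) + 3*N)**2)
A + 7*F(k(-1), -2) = 9 + 7*((-2)**(3/2) + 3*(-2/(-1)))**2 = 9 + 7*(-2*I*sqrt(2) + 3*(-2*(-1)))**2 = 9 + 7*(-2*I*sqrt(2) + 3*2)**2 = 9 + 7*(-2*I*sqrt(2) + 6)**2 = 9 + 7*(6 - 2*I*sqrt(2))**2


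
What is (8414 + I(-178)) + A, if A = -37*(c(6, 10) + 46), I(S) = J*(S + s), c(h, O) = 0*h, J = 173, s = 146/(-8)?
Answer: -108957/4 ≈ -27239.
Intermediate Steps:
s = -73/4 (s = 146*(-⅛) = -73/4 ≈ -18.250)
c(h, O) = 0
I(S) = -12629/4 + 173*S (I(S) = 173*(S - 73/4) = 173*(-73/4 + S) = -12629/4 + 173*S)
A = -1702 (A = -37*(0 + 46) = -37*46 = -1702)
(8414 + I(-178)) + A = (8414 + (-12629/4 + 173*(-178))) - 1702 = (8414 + (-12629/4 - 30794)) - 1702 = (8414 - 135805/4) - 1702 = -102149/4 - 1702 = -108957/4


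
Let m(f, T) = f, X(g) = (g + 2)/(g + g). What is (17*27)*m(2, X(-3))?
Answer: 918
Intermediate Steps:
X(g) = (2 + g)/(2*g) (X(g) = (2 + g)/((2*g)) = (2 + g)*(1/(2*g)) = (2 + g)/(2*g))
(17*27)*m(2, X(-3)) = (17*27)*2 = 459*2 = 918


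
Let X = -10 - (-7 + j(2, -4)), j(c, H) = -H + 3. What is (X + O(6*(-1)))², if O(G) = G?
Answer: 256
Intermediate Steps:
j(c, H) = 3 - H
X = -10 (X = -10 - (-7 + (3 - 1*(-4))) = -10 - (-7 + (3 + 4)) = -10 - (-7 + 7) = -10 - 1*0 = -10 + 0 = -10)
(X + O(6*(-1)))² = (-10 + 6*(-1))² = (-10 - 6)² = (-16)² = 256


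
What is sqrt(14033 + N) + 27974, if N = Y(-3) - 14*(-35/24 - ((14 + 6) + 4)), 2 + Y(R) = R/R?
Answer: 27974 + sqrt(517983)/6 ≈ 28094.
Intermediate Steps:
Y(R) = -1 (Y(R) = -2 + R/R = -2 + 1 = -1)
N = 4265/12 (N = -1 - 14*(-35/24 - ((14 + 6) + 4)) = -1 - 14*(-35*1/24 - (20 + 4)) = -1 - 14*(-35/24 - 1*24) = -1 - 14*(-35/24 - 24) = -1 - 14*(-611/24) = -1 + 4277/12 = 4265/12 ≈ 355.42)
sqrt(14033 + N) + 27974 = sqrt(14033 + 4265/12) + 27974 = sqrt(172661/12) + 27974 = sqrt(517983)/6 + 27974 = 27974 + sqrt(517983)/6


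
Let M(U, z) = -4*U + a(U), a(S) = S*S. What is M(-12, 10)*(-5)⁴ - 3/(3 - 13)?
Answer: 1200003/10 ≈ 1.2000e+5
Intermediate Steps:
a(S) = S²
M(U, z) = U² - 4*U (M(U, z) = -4*U + U² = U² - 4*U)
M(-12, 10)*(-5)⁴ - 3/(3 - 13) = -12*(-4 - 12)*(-5)⁴ - 3/(3 - 13) = -12*(-16)*625 - 3/(-10) = 192*625 - 3*(-⅒) = 120000 + 3/10 = 1200003/10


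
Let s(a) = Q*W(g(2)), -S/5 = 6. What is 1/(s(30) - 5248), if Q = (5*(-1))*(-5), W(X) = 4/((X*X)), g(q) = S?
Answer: -9/47231 ≈ -0.00019055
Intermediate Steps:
S = -30 (S = -5*6 = -30)
g(q) = -30
W(X) = 4/X**2 (W(X) = 4/(X**2) = 4/X**2)
Q = 25 (Q = -5*(-5) = 25)
s(a) = 1/9 (s(a) = 25*(4/(-30)**2) = 25*(4*(1/900)) = 25*(1/225) = 1/9)
1/(s(30) - 5248) = 1/(1/9 - 5248) = 1/(-47231/9) = -9/47231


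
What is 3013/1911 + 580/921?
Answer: 1294451/586677 ≈ 2.2064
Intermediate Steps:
3013/1911 + 580/921 = 1294451/586677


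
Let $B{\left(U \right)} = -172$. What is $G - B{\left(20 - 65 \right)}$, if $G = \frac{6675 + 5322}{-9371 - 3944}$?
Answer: $\frac{2278183}{13315} \approx 171.1$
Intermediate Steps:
$G = - \frac{11997}{13315}$ ($G = \frac{11997}{-13315} = 11997 \left(- \frac{1}{13315}\right) = - \frac{11997}{13315} \approx -0.90101$)
$G - B{\left(20 - 65 \right)} = - \frac{11997}{13315} - -172 = - \frac{11997}{13315} + 172 = \frac{2278183}{13315}$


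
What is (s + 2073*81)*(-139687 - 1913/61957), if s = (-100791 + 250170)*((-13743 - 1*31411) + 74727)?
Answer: -38233838854288265760/61957 ≈ -6.1710e+14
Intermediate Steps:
s = 4417585167 (s = 149379*((-13743 - 31411) + 74727) = 149379*(-45154 + 74727) = 149379*29573 = 4417585167)
(s + 2073*81)*(-139687 - 1913/61957) = (4417585167 + 2073*81)*(-139687 - 1913/61957) = (4417585167 + 167913)*(-139687 - 1913*1/61957) = 4417753080*(-139687 - 1913/61957) = 4417753080*(-8654589372/61957) = -38233838854288265760/61957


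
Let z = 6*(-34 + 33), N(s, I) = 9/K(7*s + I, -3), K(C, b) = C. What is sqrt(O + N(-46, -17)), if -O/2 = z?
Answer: sqrt(152889)/113 ≈ 3.4603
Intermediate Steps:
N(s, I) = 9/(I + 7*s) (N(s, I) = 9/(7*s + I) = 9/(I + 7*s))
z = -6 (z = 6*(-1) = -6)
O = 12 (O = -2*(-6) = 12)
sqrt(O + N(-46, -17)) = sqrt(12 + 9/(-17 + 7*(-46))) = sqrt(12 + 9/(-17 - 322)) = sqrt(12 + 9/(-339)) = sqrt(12 + 9*(-1/339)) = sqrt(12 - 3/113) = sqrt(1353/113) = sqrt(152889)/113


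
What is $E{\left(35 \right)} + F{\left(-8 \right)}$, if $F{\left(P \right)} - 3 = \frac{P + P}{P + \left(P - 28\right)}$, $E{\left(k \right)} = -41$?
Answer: $- \frac{414}{11} \approx -37.636$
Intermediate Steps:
$F{\left(P \right)} = 3 + \frac{2 P}{-28 + 2 P}$ ($F{\left(P \right)} = 3 + \frac{P + P}{P + \left(P - 28\right)} = 3 + \frac{2 P}{P + \left(P - 28\right)} = 3 + \frac{2 P}{P + \left(-28 + P\right)} = 3 + \frac{2 P}{-28 + 2 P}$)
$E{\left(35 \right)} + F{\left(-8 \right)} = -41 + \frac{2 \left(-21 + 2 \left(-8\right)\right)}{-14 - 8} = -41 + \frac{2 \left(-21 - 16\right)}{-22} = -41 + 2 \left(- \frac{1}{22}\right) \left(-37\right) = -41 + \frac{37}{11} = - \frac{414}{11}$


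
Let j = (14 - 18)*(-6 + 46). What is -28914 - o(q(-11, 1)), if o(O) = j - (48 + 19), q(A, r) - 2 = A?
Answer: -28687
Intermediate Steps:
q(A, r) = 2 + A
j = -160 (j = -4*40 = -160)
o(O) = -227 (o(O) = -160 - (48 + 19) = -160 - 1*67 = -160 - 67 = -227)
-28914 - o(q(-11, 1)) = -28914 - 1*(-227) = -28914 + 227 = -28687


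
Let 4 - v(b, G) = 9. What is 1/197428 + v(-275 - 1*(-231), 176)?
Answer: -987139/197428 ≈ -5.0000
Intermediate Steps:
v(b, G) = -5 (v(b, G) = 4 - 1*9 = 4 - 9 = -5)
1/197428 + v(-275 - 1*(-231), 176) = 1/197428 - 5 = -987139/197428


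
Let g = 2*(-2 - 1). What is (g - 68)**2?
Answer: 5476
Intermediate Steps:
g = -6 (g = 2*(-3) = -6)
(g - 68)**2 = (-6 - 68)**2 = (-74)**2 = 5476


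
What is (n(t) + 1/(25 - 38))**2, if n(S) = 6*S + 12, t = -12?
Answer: 609961/169 ≈ 3609.2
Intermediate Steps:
n(S) = 12 + 6*S
(n(t) + 1/(25 - 38))**2 = ((12 + 6*(-12)) + 1/(25 - 38))**2 = ((12 - 72) + 1/(-13))**2 = (-60 - 1/13)**2 = (-781/13)**2 = 609961/169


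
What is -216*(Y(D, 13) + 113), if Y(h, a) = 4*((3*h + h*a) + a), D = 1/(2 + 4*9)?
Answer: -684072/19 ≈ -36004.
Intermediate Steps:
D = 1/38 (D = 1/(2 + 36) = 1/38 ≈ 0.026316)
Y(h, a) = 4*a + 12*h + 4*a*h (Y(h, a) = 4*((3*h + a*h) + a) = 4*(a + 3*h + a*h) = 4*a + 12*h + 4*a*h)
-216*(Y(D, 13) + 113) = -216*((4*13 + 12*(1/38) + 4*13*(1/38)) + 113) = -216*((52 + 6/19 + 26/19) + 113) = -216*(1020/19 + 113) = -216*3167/19 = -684072/19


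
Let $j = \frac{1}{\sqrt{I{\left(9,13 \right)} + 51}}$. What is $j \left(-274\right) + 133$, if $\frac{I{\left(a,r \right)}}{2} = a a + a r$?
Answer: $133 - \frac{274 \sqrt{447}}{447} \approx 120.04$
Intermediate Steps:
$I{\left(a,r \right)} = 2 a^{2} + 2 a r$ ($I{\left(a,r \right)} = 2 \left(a a + a r\right) = 2 \left(a^{2} + a r\right) = 2 a^{2} + 2 a r$)
$j = \frac{\sqrt{447}}{447}$ ($j = \frac{1}{\sqrt{2 \cdot 9 \left(9 + 13\right) + 51}} = \frac{1}{\sqrt{2 \cdot 9 \cdot 22 + 51}} = \frac{1}{\sqrt{396 + 51}} = \frac{1}{\sqrt{447}} = \frac{\sqrt{447}}{447} \approx 0.047298$)
$j \left(-274\right) + 133 = \frac{\sqrt{447}}{447} \left(-274\right) + 133 = - \frac{274 \sqrt{447}}{447} + 133 = 133 - \frac{274 \sqrt{447}}{447}$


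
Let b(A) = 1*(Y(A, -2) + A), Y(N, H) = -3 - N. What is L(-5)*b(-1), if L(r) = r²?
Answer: -75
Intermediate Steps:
b(A) = -3 (b(A) = 1*((-3 - A) + A) = 1*(-3) = -3)
L(-5)*b(-1) = (-5)²*(-3) = 25*(-3) = -75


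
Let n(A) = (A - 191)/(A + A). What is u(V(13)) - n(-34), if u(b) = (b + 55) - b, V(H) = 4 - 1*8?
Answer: 3515/68 ≈ 51.691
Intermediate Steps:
n(A) = (-191 + A)/(2*A) (n(A) = (-191 + A)/((2*A)) = (-191 + A)*(1/(2*A)) = (-191 + A)/(2*A))
V(H) = -4 (V(H) = 4 - 8 = -4)
u(b) = 55 (u(b) = (55 + b) - b = 55)
u(V(13)) - n(-34) = 55 - (-191 - 34)/(2*(-34)) = 55 - (-1)*(-225)/(2*34) = 55 - 1*225/68 = 55 - 225/68 = 3515/68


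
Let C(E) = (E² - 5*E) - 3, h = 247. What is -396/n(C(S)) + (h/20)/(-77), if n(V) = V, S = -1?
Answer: -203527/1540 ≈ -132.16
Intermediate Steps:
C(E) = -3 + E² - 5*E
-396/n(C(S)) + (h/20)/(-77) = -396/(-3 + (-1)² - 5*(-1)) + (247/20)/(-77) = -396/(-3 + 1 + 5) + (247*(1/20))*(-1/77) = -396/3 + (247/20)*(-1/77) = -396*⅓ - 247/1540 = -132 - 247/1540 = -203527/1540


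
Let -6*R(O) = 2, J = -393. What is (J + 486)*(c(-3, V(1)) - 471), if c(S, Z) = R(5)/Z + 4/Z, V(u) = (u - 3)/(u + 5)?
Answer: -44826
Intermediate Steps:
R(O) = -1/3 (R(O) = -1/6*2 = -1/3)
V(u) = (-3 + u)/(5 + u)
c(S, Z) = 11/(3*Z) (c(S, Z) = -1/(3*Z) + 4/Z = 11/(3*Z))
(J + 486)*(c(-3, V(1)) - 471) = (-393 + 486)*(11/(3*(((-3 + 1)/(5 + 1)))) - 471) = 93*(11/(3*((-2/6))) - 471) = 93*(11/(3*(((1/6)*(-2)))) - 471) = 93*(11/(3*(-1/3)) - 471) = 93*((11/3)*(-3) - 471) = 93*(-11 - 471) = 93*(-482) = -44826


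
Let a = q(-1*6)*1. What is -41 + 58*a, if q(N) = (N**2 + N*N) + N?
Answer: 3787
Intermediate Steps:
q(N) = N + 2*N**2 (q(N) = (N**2 + N**2) + N = 2*N**2 + N = N + 2*N**2)
a = 66 (a = ((-1*6)*(1 + 2*(-1*6)))*1 = -6*(1 + 2*(-6))*1 = -6*(1 - 12)*1 = -6*(-11)*1 = 66*1 = 66)
-41 + 58*a = -41 + 58*66 = -41 + 3828 = 3787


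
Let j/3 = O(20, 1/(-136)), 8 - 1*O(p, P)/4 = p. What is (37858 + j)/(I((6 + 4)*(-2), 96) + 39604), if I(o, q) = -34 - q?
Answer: 18857/19737 ≈ 0.95541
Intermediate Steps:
O(p, P) = 32 - 4*p
j = -144 (j = 3*(32 - 4*20) = 3*(32 - 80) = 3*(-48) = -144)
(37858 + j)/(I((6 + 4)*(-2), 96) + 39604) = (37858 - 144)/((-34 - 1*96) + 39604) = 37714/((-34 - 96) + 39604) = 37714/(-130 + 39604) = 37714/39474 = 37714*(1/39474) = 18857/19737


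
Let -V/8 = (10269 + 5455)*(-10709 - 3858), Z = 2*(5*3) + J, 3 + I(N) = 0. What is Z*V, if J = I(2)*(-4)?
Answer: 76961306688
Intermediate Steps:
I(N) = -3 (I(N) = -3 + 0 = -3)
J = 12 (J = -3*(-4) = 12)
Z = 42 (Z = 2*(5*3) + 12 = 2*15 + 12 = 30 + 12 = 42)
V = 1832412064 (V = -8*(10269 + 5455)*(-10709 - 3858) = -125792*(-14567) = -8*(-229051508) = 1832412064)
Z*V = 42*1832412064 = 76961306688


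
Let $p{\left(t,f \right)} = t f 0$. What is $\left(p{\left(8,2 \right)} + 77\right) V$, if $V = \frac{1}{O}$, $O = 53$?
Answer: $\frac{77}{53} \approx 1.4528$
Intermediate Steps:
$p{\left(t,f \right)} = 0$ ($p{\left(t,f \right)} = f t 0 = 0$)
$V = \frac{1}{53} \approx 0.018868$
$\left(p{\left(8,2 \right)} + 77\right) V = \left(0 + 77\right) \frac{1}{53} = 77 \cdot \frac{1}{53} = \frac{77}{53}$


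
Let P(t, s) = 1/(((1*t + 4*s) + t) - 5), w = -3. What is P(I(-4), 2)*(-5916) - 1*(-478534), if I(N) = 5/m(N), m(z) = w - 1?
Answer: 466702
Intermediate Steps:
m(z) = -4 (m(z) = -3 - 1 = -4)
I(N) = -5/4 (I(N) = 5/(-4) = 5*(-¼) = -5/4)
P(t, s) = 1/(-5 + 2*t + 4*s) (P(t, s) = 1/(((t + 4*s) + t) - 5) = 1/((2*t + 4*s) - 5) = 1/(-5 + 2*t + 4*s))
P(I(-4), 2)*(-5916) - 1*(-478534) = -5916/(-5 + 2*(-5/4) + 4*2) - 1*(-478534) = -5916/(-5 - 5/2 + 8) + 478534 = -5916/(½) + 478534 = 2*(-5916) + 478534 = -11832 + 478534 = 466702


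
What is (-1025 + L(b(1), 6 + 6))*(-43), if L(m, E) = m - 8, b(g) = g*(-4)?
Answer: 44591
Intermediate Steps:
b(g) = -4*g
L(m, E) = -8 + m
(-1025 + L(b(1), 6 + 6))*(-43) = (-1025 + (-8 - 4*1))*(-43) = (-1025 + (-8 - 4))*(-43) = (-1025 - 12)*(-43) = -1037*(-43) = 44591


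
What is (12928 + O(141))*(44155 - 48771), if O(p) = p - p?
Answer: -59675648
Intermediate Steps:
O(p) = 0
(12928 + O(141))*(44155 - 48771) = (12928 + 0)*(44155 - 48771) = 12928*(-4616) = -59675648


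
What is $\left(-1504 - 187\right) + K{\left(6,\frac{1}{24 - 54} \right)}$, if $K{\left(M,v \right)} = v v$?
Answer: $- \frac{1521899}{900} \approx -1691.0$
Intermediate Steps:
$K{\left(M,v \right)} = v^{2}$
$\left(-1504 - 187\right) + K{\left(6,\frac{1}{24 - 54} \right)} = \left(-1504 - 187\right) + \left(\frac{1}{24 - 54}\right)^{2} = \left(-1504 - 187\right) + \left(\frac{1}{-30}\right)^{2} = -1691 + \left(- \frac{1}{30}\right)^{2} = -1691 + \frac{1}{900} = - \frac{1521899}{900}$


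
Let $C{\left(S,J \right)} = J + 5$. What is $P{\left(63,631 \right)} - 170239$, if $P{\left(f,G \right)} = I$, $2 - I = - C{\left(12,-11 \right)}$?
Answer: $-170243$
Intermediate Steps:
$C{\left(S,J \right)} = 5 + J$
$I = -4$ ($I = 2 - - (5 - 11) = 2 - \left(-1\right) \left(-6\right) = 2 - 6 = -4$)
$P{\left(f,G \right)} = -4$
$P{\left(63,631 \right)} - 170239 = -4 - 170239 = -170243$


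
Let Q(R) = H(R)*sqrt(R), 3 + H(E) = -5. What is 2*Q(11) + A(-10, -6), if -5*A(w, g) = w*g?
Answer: -12 - 16*sqrt(11) ≈ -65.066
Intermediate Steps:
H(E) = -8 (H(E) = -3 - 5 = -8)
A(w, g) = -g*w/5 (A(w, g) = -w*g/5 = -g*w/5)
Q(R) = -8*sqrt(R)
2*Q(11) + A(-10, -6) = 2*(-8*sqrt(11)) - 1/5*(-6)*(-10) = -16*sqrt(11) - 12 = -12 - 16*sqrt(11)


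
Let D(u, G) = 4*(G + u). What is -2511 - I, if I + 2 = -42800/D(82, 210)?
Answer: -180482/73 ≈ -2472.4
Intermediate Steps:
D(u, G) = 4*G + 4*u
I = -2821/73 (I = -2 - 42800/(4*210 + 4*82) = -2 - 42800/(840 + 328) = -2 - 42800/1168 = -2 - 42800*1/1168 = -2 - 2675/73 = -2821/73 ≈ -38.644)
-2511 - I = -2511 - 1*(-2821/73) = -2511 + 2821/73 = -180482/73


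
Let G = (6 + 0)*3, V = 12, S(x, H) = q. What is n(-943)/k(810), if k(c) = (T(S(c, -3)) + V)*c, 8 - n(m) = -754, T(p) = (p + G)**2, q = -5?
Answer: 127/24435 ≈ 0.0051975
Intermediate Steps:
S(x, H) = -5
G = 18 (G = 6*3 = 18)
T(p) = (18 + p)**2 (T(p) = (p + 18)**2 = (18 + p)**2)
n(m) = 762 (n(m) = 8 - 1*(-754) = 8 + 754 = 762)
k(c) = 181*c (k(c) = ((18 - 5)**2 + 12)*c = (13**2 + 12)*c = (169 + 12)*c = 181*c)
n(-943)/k(810) = 762/((181*810)) = 762/146610 = 762*(1/146610) = 127/24435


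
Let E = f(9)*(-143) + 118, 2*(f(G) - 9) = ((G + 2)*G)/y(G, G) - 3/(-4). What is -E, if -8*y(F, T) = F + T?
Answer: -15387/8 ≈ -1923.4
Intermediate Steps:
y(F, T) = -F/8 - T/8 (y(F, T) = -(F + T)/8 = -F/8 - T/8)
f(G) = 43/8 - 2*G (f(G) = 9 + (((G + 2)*G)/(-G/8 - G/8) - 3/(-4))/2 = 9 + (((2 + G)*G)/((-G/4)) - 3*(-1/4))/2 = 9 + ((G*(2 + G))*(-4/G) + 3/4)/2 = 9 + ((-8 - 4*G) + 3/4)/2 = 9 + (-29/4 - 4*G)/2 = 9 + (-29/8 - 2*G) = 43/8 - 2*G)
E = 15387/8 (E = (43/8 - 2*9)*(-143) + 118 = (43/8 - 18)*(-143) + 118 = -101/8*(-143) + 118 = 14443/8 + 118 = 15387/8 ≈ 1923.4)
-E = -1*15387/8 = -15387/8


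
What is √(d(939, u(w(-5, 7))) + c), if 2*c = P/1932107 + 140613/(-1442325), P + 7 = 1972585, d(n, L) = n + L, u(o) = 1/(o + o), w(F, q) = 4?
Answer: √518875241557218922581528058/743126994340 ≈ 30.653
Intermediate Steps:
u(o) = 1/(2*o)
d(n, L) = L + n
P = 1972578 (P = -7 + 1972585 = 1972578)
c = 857806400753/1857817485850 (c = (1972578/1932107 + 140613/(-1442325))/2 = (1972578*(1/1932107) + 140613*(-1/1442325))/2 = (1972578/1932107 - 46871/480775)/2 = (½)*(857806400753/928908742925) = 857806400753/1857817485850 ≈ 0.46173)
√(d(939, u(w(-5, 7))) + c) = √(((½)/4 + 939) + 857806400753/1857817485850) = √(((½)*(¼) + 939) + 857806400753/1857817485850) = √((⅛ + 939) + 857806400753/1857817485850) = √(7513/8 + 857806400753/1857817485850) = √(6982322611198537/7431269943400) = √518875241557218922581528058/743126994340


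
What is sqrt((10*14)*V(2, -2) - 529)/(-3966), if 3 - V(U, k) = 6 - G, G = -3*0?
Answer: -I*sqrt(949)/3966 ≈ -0.0077675*I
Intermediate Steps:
G = 0
V(U, k) = -3 (V(U, k) = 3 - (6 - 1*0) = 3 - (6 + 0) = 3 - 1*6 = 3 - 6 = -3)
sqrt((10*14)*V(2, -2) - 529)/(-3966) = sqrt((10*14)*(-3) - 529)/(-3966) = sqrt(140*(-3) - 529)*(-1/3966) = sqrt(-420 - 529)*(-1/3966) = sqrt(-949)*(-1/3966) = (I*sqrt(949))*(-1/3966) = -I*sqrt(949)/3966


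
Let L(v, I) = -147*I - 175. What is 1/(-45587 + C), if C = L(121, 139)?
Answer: -1/66195 ≈ -1.5107e-5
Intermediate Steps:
L(v, I) = -175 - 147*I
C = -20608 (C = -175 - 147*139 = -175 - 20433 = -20608)
1/(-45587 + C) = 1/(-45587 - 20608) = 1/(-66195) = -1/66195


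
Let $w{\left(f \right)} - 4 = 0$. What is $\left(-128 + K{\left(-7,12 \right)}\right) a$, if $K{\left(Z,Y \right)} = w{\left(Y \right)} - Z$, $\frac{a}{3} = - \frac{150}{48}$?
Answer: $\frac{8775}{8} \approx 1096.9$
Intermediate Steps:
$a = - \frac{75}{8}$ ($a = 3 \left(- \frac{150}{48}\right) = 3 \left(\left(-150\right) \frac{1}{48}\right) = 3 \left(- \frac{25}{8}\right) = - \frac{75}{8} \approx -9.375$)
$w{\left(f \right)} = 4$ ($w{\left(f \right)} = 4 + 0 = 4$)
$K{\left(Z,Y \right)} = 4 - Z$
$\left(-128 + K{\left(-7,12 \right)}\right) a = \left(-128 + \left(4 - -7\right)\right) \left(- \frac{75}{8}\right) = \left(-128 + \left(4 + 7\right)\right) \left(- \frac{75}{8}\right) = \left(-128 + 11\right) \left(- \frac{75}{8}\right) = \left(-117\right) \left(- \frac{75}{8}\right) = \frac{8775}{8}$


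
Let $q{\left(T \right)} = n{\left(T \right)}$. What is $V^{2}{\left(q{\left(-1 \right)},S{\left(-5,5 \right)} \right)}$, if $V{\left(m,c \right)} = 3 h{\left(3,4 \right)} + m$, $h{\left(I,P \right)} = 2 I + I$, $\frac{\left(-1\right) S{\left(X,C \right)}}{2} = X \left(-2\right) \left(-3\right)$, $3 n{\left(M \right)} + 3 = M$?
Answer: $\frac{5929}{9} \approx 658.78$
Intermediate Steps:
$n{\left(M \right)} = -1 + \frac{M}{3}$
$S{\left(X,C \right)} = - 12 X$ ($S{\left(X,C \right)} = - 2 X \left(-2\right) \left(-3\right) = - 2 - 2 X \left(-3\right) = - 2 \cdot 6 X = - 12 X$)
$h{\left(I,P \right)} = 3 I$
$q{\left(T \right)} = -1 + \frac{T}{3}$
$V{\left(m,c \right)} = 27 + m$ ($V{\left(m,c \right)} = 3 \cdot 3 \cdot 3 + m = 3 \cdot 9 + m = 27 + m$)
$V^{2}{\left(q{\left(-1 \right)},S{\left(-5,5 \right)} \right)} = \left(27 + \left(-1 + \frac{1}{3} \left(-1\right)\right)\right)^{2} = \left(27 - \frac{4}{3}\right)^{2} = \left(\frac{77}{3}\right)^{2} = \frac{5929}{9}$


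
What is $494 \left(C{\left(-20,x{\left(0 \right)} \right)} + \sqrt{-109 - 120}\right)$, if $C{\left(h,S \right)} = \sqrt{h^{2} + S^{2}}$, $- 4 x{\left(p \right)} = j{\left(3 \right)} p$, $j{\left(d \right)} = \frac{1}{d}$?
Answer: $9880 + 494 i \sqrt{229} \approx 9880.0 + 7475.6 i$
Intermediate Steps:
$x{\left(p \right)} = - \frac{p}{12}$ ($x{\left(p \right)} = - \frac{\frac{1}{3} p}{4} = - \frac{p}{12}$)
$C{\left(h,S \right)} = \sqrt{S^{2} + h^{2}}$
$494 \left(C{\left(-20,x{\left(0 \right)} \right)} + \sqrt{-109 - 120}\right) = 494 \left(\sqrt{\left(\left(- \frac{1}{12}\right) 0\right)^{2} + \left(-20\right)^{2}} + \sqrt{-109 - 120}\right) = 494 \left(\sqrt{0^{2} + 400} + \sqrt{-229}\right) = 494 \left(\sqrt{0 + 400} + i \sqrt{229}\right) = 494 \left(\sqrt{400} + i \sqrt{229}\right) = 494 \left(20 + i \sqrt{229}\right) = 9880 + 494 i \sqrt{229}$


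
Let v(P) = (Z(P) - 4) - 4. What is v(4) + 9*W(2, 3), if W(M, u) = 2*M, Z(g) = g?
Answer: 32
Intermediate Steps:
v(P) = -8 + P (v(P) = (P - 4) - 4 = (-4 + P) - 4 = -8 + P)
v(4) + 9*W(2, 3) = (-8 + 4) + 9*(2*2) = -4 + 9*4 = -4 + 36 = 32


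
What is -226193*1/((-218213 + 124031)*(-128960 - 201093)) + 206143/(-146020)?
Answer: -5944340287721/4210611541140 ≈ -1.4118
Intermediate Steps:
-226193*1/((-218213 + 124031)*(-128960 - 201093)) + 206143/(-146020) = -226193/((-94182*(-330053))) + 206143*(-1/146020) = -226193/31085051646 - 4207/2980 = -226193*1/31085051646 - 4207/2980 = -20563/2825913786 - 4207/2980 = -5944340287721/4210611541140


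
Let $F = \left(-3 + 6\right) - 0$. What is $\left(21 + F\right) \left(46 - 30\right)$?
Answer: $384$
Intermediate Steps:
$F = 3$ ($F = 3 + 0 = 3$)
$\left(21 + F\right) \left(46 - 30\right) = \left(21 + 3\right) \left(46 - 30\right) = 24 \cdot 16 = 384$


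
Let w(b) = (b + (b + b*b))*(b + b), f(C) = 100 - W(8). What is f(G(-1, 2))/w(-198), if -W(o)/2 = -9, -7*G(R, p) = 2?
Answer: -41/7683984 ≈ -5.3358e-6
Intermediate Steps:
G(R, p) = -2/7 (G(R, p) = -⅐*2 = -2/7)
W(o) = 18 (W(o) = -2*(-9) = 18)
f(C) = 82 (f(C) = 100 - 1*18 = 100 - 18 = 82)
w(b) = 2*b*(b² + 2*b) (w(b) = (b + (b + b²))*(2*b) = (b² + 2*b)*(2*b) = 2*b*(b² + 2*b))
f(G(-1, 2))/w(-198) = 82/((2*(-198)²*(2 - 198))) = 82/((2*39204*(-196))) = 82/(-15367968) = 82*(-1/15367968) = -41/7683984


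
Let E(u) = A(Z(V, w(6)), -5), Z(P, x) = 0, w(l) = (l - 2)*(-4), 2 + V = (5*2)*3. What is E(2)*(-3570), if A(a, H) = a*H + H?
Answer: 17850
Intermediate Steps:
V = 28 (V = -2 + (5*2)*3 = -2 + 10*3 = -2 + 30 = 28)
w(l) = 8 - 4*l (w(l) = (-2 + l)*(-4) = 8 - 4*l)
A(a, H) = H + H*a (A(a, H) = H*a + H = H + H*a)
E(u) = -5 (E(u) = -5*(1 + 0) = -5*1 = -5)
E(2)*(-3570) = -5*(-3570) = 17850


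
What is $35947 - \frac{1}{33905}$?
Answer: $\frac{1218783034}{33905} \approx 35947.0$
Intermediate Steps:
$35947 - \frac{1}{33905} = \frac{1218783034}{33905}$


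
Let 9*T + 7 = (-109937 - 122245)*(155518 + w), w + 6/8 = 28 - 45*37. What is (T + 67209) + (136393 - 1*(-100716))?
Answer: -71450970701/18 ≈ -3.9695e+9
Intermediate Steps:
w = -6551/4 (w = -3/4 + (28 - 45*37) = -3/4 + (28 - 1665) = -3/4 - 1637 = -6551/4 ≈ -1637.8)
T = -71456448425/18 (T = -7/9 + ((-109937 - 122245)*(155518 - 6551/4))/9 = -7/9 + (-232182*615521/4)/9 = -7/9 + (1/9)*(-71456448411/2) = -7/9 - 7939605379/2 = -71456448425/18 ≈ -3.9698e+9)
(T + 67209) + (136393 - 1*(-100716)) = (-71456448425/18 + 67209) + (136393 - 1*(-100716)) = -71455238663/18 + (136393 + 100716) = -71455238663/18 + 237109 = -71450970701/18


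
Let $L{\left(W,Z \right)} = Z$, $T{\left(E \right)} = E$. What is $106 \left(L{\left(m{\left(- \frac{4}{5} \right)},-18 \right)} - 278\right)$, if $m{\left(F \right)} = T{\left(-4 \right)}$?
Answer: $-31376$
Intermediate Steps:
$m{\left(F \right)} = -4$
$106 \left(L{\left(m{\left(- \frac{4}{5} \right)},-18 \right)} - 278\right) = 106 \left(-18 - 278\right) = 106 \left(-296\right) = -31376$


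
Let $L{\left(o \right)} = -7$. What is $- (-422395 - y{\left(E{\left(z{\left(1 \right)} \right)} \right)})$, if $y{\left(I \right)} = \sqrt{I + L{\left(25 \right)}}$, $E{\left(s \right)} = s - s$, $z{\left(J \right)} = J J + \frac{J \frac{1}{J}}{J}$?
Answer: $422395 + i \sqrt{7} \approx 4.224 \cdot 10^{5} + 2.6458 i$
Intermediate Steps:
$z{\left(J \right)} = \frac{1}{J} + J^{2}$ ($z{\left(J \right)} = J^{2} + 1 \frac{1}{J} = J^{2} + \frac{1}{J} = \frac{1}{J} + J^{2}$)
$E{\left(s \right)} = 0$
$y{\left(I \right)} = \sqrt{-7 + I}$ ($y{\left(I \right)} = \sqrt{I - 7} = \sqrt{-7 + I}$)
$- (-422395 - y{\left(E{\left(z{\left(1 \right)} \right)} \right)}) = - (-422395 - \sqrt{-7 + 0}) = - (-422395 - \sqrt{-7}) = - (-422395 - i \sqrt{7}) = 422395 + i \sqrt{7}$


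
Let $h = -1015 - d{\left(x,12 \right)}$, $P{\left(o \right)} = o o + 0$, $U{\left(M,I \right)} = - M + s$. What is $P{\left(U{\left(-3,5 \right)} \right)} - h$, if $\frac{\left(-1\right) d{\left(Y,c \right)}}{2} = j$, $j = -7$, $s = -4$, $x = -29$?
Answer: $1030$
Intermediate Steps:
$U{\left(M,I \right)} = -4 - M$ ($U{\left(M,I \right)} = - M - 4 = -4 - M$)
$P{\left(o \right)} = o^{2}$ ($P{\left(o \right)} = o^{2} + 0 = o^{2}$)
$d{\left(Y,c \right)} = 14$ ($d{\left(Y,c \right)} = \left(-2\right) \left(-7\right) = 14$)
$h = -1029$ ($h = -1015 - 14 = -1029$)
$P{\left(U{\left(-3,5 \right)} \right)} - h = \left(-4 - -3\right)^{2} - -1029 = \left(-4 + 3\right)^{2} + 1029 = \left(-1\right)^{2} + 1029 = 1 + 1029 = 1030$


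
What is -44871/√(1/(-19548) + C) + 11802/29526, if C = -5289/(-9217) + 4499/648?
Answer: 281/703 - 807678*√857494378/1445111 ≈ -16366.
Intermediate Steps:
C = 44894555/5972616 (C = -5289*(-1/9217) + 4499*(1/648) = 5289/9217 + 4499/648 = 44894555/5972616 ≈ 7.5167)
-44871/√(1/(-19548) + C) + 11802/29526 = -44871/√(1/(-19548) + 44894555/5972616) + 11802/29526 = -44871/√(-1/19548 + 44894555/5972616) + 11802*(1/29526) = -44871*18*√857494378/1445111 + 281/703 = -807678*√857494378/1445111 + 281/703 = 281/703 - 807678*√857494378/1445111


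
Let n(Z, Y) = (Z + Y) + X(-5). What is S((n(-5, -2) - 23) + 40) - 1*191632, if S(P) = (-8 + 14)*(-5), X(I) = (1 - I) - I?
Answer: -191662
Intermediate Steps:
X(I) = 1 - 2*I
n(Z, Y) = 11 + Y + Z (n(Z, Y) = (Z + Y) + (1 - 2*(-5)) = (Y + Z) + (1 + 10) = (Y + Z) + 11 = 11 + Y + Z)
S(P) = -30 (S(P) = 6*(-5) = -30)
S((n(-5, -2) - 23) + 40) - 1*191632 = -30 - 1*191632 = -30 - 191632 = -191662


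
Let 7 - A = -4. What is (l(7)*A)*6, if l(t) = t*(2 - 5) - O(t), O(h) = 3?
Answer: -1584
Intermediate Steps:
A = 11 (A = 7 - 1*(-4) = 7 + 4 = 11)
l(t) = -3 - 3*t (l(t) = t*(2 - 5) - 1*3 = t*(-3) - 3 = -3*t - 3 = -3 - 3*t)
(l(7)*A)*6 = ((-3 - 3*7)*11)*6 = ((-3 - 21)*11)*6 = -24*11*6 = -264*6 = -1584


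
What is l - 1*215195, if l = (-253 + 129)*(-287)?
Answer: -179607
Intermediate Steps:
l = 35588 (l = -124*(-287) = 35588)
l - 1*215195 = 35588 - 1*215195 = 35588 - 215195 = -179607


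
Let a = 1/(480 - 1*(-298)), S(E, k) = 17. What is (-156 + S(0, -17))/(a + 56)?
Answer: -108142/43569 ≈ -2.4821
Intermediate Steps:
a = 1/778 (a = 1/(480 + 298) = 1/778 ≈ 0.0012853)
(-156 + S(0, -17))/(a + 56) = (-156 + 17)/(1/778 + 56) = -139/43569/778 = -139*778/43569 = -108142/43569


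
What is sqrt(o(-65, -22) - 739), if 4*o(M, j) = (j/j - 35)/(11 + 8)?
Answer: I*sqrt(1067762)/38 ≈ 27.193*I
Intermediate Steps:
o(M, j) = -17/38 (o(M, j) = ((j/j - 35)/(11 + 8))/4 = ((1 - 35)/19)/4 = (-34*1/19)/4 = (1/4)*(-34/19) = -17/38)
sqrt(o(-65, -22) - 739) = sqrt(-17/38 - 739) = sqrt(-28099/38) = I*sqrt(1067762)/38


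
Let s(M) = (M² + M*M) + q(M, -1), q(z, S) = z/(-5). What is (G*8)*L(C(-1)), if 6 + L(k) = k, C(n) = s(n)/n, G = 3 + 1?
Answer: -1312/5 ≈ -262.40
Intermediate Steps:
q(z, S) = -z/5 (q(z, S) = z*(-⅕) = -z/5)
G = 4
s(M) = 2*M² - M/5 (s(M) = (M² + M*M) - M/5 = (M² + M²) - M/5 = 2*M² - M/5)
C(n) = -⅕ + 2*n (C(n) = (n*(-1 + 10*n)/5)/n = -⅕ + 2*n)
L(k) = -6 + k
(G*8)*L(C(-1)) = (4*8)*(-6 + (-⅕ + 2*(-1))) = 32*(-6 + (-⅕ - 2)) = 32*(-6 - 11/5) = 32*(-41/5) = -1312/5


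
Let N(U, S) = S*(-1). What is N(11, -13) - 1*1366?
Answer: -1353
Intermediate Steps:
N(U, S) = -S
N(11, -13) - 1*1366 = -1*(-13) - 1*1366 = 13 - 1366 = -1353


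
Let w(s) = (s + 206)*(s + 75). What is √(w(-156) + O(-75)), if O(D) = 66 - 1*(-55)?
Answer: I*√3929 ≈ 62.682*I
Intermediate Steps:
w(s) = (75 + s)*(206 + s) (w(s) = (206 + s)*(75 + s) = (75 + s)*(206 + s))
O(D) = 121 (O(D) = 66 + 55 = 121)
√(w(-156) + O(-75)) = √((15450 + (-156)² + 281*(-156)) + 121) = √((15450 + 24336 - 43836) + 121) = √(-4050 + 121) = √(-3929) = I*√3929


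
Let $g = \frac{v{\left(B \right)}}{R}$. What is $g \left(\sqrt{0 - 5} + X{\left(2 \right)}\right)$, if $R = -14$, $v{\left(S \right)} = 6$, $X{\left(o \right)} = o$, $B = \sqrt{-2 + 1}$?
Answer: $- \frac{6}{7} - \frac{3 i \sqrt{5}}{7} \approx -0.85714 - 0.95831 i$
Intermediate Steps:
$B = i$ ($B = \sqrt{-1} = i \approx 1.0 i$)
$g = - \frac{3}{7}$ ($g = \frac{6}{-14} = 6 \left(- \frac{1}{14}\right) = - \frac{3}{7} \approx -0.42857$)
$g \left(\sqrt{0 - 5} + X{\left(2 \right)}\right) = - \frac{3 \left(\sqrt{0 - 5} + 2\right)}{7} = - \frac{3 \left(\sqrt{-5} + 2\right)}{7} = - \frac{3 \left(i \sqrt{5} + 2\right)}{7} = - \frac{3 \left(2 + i \sqrt{5}\right)}{7} = - \frac{6}{7} - \frac{3 i \sqrt{5}}{7}$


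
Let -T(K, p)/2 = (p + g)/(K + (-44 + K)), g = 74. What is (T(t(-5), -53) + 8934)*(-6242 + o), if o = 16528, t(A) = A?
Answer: 827128118/9 ≈ 9.1903e+7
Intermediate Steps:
T(K, p) = -2*(74 + p)/(-44 + 2*K) (T(K, p) = -2*(p + 74)/(K + (-44 + K)) = -2*(74 + p)/(-44 + 2*K))
(T(t(-5), -53) + 8934)*(-6242 + o) = ((-74 - 1*(-53))/(-22 - 5) + 8934)*(-6242 + 16528) = ((-74 + 53)/(-27) + 8934)*10286 = (-1/27*(-21) + 8934)*10286 = (7/9 + 8934)*10286 = (80413/9)*10286 = 827128118/9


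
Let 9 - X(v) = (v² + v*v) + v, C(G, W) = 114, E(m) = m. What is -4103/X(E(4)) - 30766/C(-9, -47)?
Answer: -60490/513 ≈ -117.91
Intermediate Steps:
X(v) = 9 - v - 2*v² (X(v) = 9 - ((v² + v*v) + v) = 9 - ((v² + v²) + v) = 9 - (2*v² + v) = 9 - (v + 2*v²) = 9 + (-v - 2*v²) = 9 - v - 2*v²)
-4103/X(E(4)) - 30766/C(-9, -47) = -4103/(9 - 1*4 - 2*4²) - 30766/114 = -4103/(9 - 4 - 2*16) - 30766*1/114 = -4103/(9 - 4 - 32) - 15383/57 = -4103/(-27) - 15383/57 = -4103*(-1/27) - 15383/57 = 4103/27 - 15383/57 = -60490/513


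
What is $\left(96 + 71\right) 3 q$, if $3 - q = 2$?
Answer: $501$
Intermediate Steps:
$q = 1$ ($q = 3 - 2 = 1$)
$\left(96 + 71\right) 3 q = \left(96 + 71\right) 3 \cdot 1 = 167 \cdot 3 = 501$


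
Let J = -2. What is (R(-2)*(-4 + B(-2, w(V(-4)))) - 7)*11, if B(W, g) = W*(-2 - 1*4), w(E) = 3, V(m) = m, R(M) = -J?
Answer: 99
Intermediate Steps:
R(M) = 2 (R(M) = -1*(-2) = 2)
B(W, g) = -6*W (B(W, g) = W*(-2 - 4) = W*(-6) = -6*W)
(R(-2)*(-4 + B(-2, w(V(-4)))) - 7)*11 = (2*(-4 - 6*(-2)) - 7)*11 = (2*(-4 + 12) - 7)*11 = (2*8 - 7)*11 = (16 - 7)*11 = 9*11 = 99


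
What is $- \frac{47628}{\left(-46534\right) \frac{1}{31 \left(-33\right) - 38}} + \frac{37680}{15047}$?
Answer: $- \frac{379310642178}{350098549} \approx -1083.4$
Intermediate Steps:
$- \frac{47628}{\left(-46534\right) \frac{1}{31 \left(-33\right) - 38}} + \frac{37680}{15047} = - \frac{47628}{\left(-46534\right) \frac{1}{-1023 - 38}} + 37680 \cdot \frac{1}{15047} = - \frac{47628}{\left(-46534\right) \frac{1}{-1061}} + \frac{37680}{15047} = - \frac{47628}{\left(-46534\right) \left(- \frac{1}{1061}\right)} + \frac{37680}{15047} = - \frac{47628}{\frac{46534}{1061}} + \frac{37680}{15047} = \left(-47628\right) \frac{1061}{46534} + \frac{37680}{15047} = - \frac{25266654}{23267} + \frac{37680}{15047} = - \frac{379310642178}{350098549}$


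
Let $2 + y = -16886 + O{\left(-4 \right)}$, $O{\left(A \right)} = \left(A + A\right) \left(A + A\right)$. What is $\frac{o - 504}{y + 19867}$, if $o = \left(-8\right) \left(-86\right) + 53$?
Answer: $\frac{237}{3043} \approx 0.077884$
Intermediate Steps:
$O{\left(A \right)} = 4 A^{2}$ ($O{\left(A \right)} = 2 A 2 A = 4 A^{2}$)
$y = -16824$ ($y = -2 - \left(16886 - 4 \left(-4\right)^{2}\right) = -2 + \left(-16886 + 4 \cdot 16\right) = -2 + \left(-16886 + 64\right) = -2 - 16822 = -16824$)
$o = 741$ ($o = 688 + 53 = 741$)
$\frac{o - 504}{y + 19867} = \frac{741 - 504}{-16824 + 19867} = \frac{237}{3043}$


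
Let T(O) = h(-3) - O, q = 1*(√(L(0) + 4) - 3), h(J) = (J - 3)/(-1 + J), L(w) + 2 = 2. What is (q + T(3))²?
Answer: 25/4 ≈ 6.2500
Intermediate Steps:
L(w) = 0 (L(w) = -2 + 2 = 0)
h(J) = (-3 + J)/(-1 + J)
q = -1 (q = 1*(√(0 + 4) - 3) = 1*(√4 - 3) = 1*(2 - 3) = 1*(-1) = -1)
T(O) = 3/2 - O (T(O) = (-3 - 3)/(-1 - 3) - O = -6/(-4) - O = -¼*(-6) - O = 3/2 - O)
(q + T(3))² = (-1 + (3/2 - 1*3))² = (-1 + (3/2 - 3))² = (-1 - 3/2)² = (-5/2)² = 25/4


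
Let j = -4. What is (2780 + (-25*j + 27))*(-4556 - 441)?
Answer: -14526279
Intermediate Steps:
(2780 + (-25*j + 27))*(-4556 - 441) = (2780 + (-25*(-4) + 27))*(-4556 - 441) = (2780 + (100 + 27))*(-4997) = (2780 + 127)*(-4997) = 2907*(-4997) = -14526279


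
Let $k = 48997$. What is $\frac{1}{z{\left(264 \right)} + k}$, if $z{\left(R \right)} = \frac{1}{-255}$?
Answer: $\frac{255}{12494234} \approx 2.0409 \cdot 10^{-5}$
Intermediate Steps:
$z{\left(R \right)} = - \frac{1}{255}$
$\frac{1}{z{\left(264 \right)} + k} = \frac{1}{- \frac{1}{255} + 48997} = \frac{1}{\frac{12494234}{255}} = \frac{255}{12494234}$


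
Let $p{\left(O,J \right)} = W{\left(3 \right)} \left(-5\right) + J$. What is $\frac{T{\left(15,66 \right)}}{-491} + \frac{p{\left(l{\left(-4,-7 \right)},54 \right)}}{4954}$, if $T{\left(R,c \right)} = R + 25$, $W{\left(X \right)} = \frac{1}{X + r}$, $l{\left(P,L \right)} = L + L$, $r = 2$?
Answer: $- \frac{172137}{2432414} \approx -0.070768$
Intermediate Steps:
$l{\left(P,L \right)} = 2 L$
$W{\left(X \right)} = \frac{1}{2 + X}$ ($W{\left(X \right)} = \frac{1}{X + 2} = \frac{1}{2 + X}$)
$p{\left(O,J \right)} = -1 + J$ ($p{\left(O,J \right)} = \frac{1}{2 + 3} \left(-5\right) + J = \frac{1}{5} \left(-5\right) + J = -1 + J$)
$T{\left(R,c \right)} = 25 + R$
$\frac{T{\left(15,66 \right)}}{-491} + \frac{p{\left(l{\left(-4,-7 \right)},54 \right)}}{4954} = \frac{25 + 15}{-491} + \frac{-1 + 54}{4954} = 40 \left(- \frac{1}{491}\right) + 53 \cdot \frac{1}{4954} = - \frac{40}{491} + \frac{53}{4954} = - \frac{172137}{2432414}$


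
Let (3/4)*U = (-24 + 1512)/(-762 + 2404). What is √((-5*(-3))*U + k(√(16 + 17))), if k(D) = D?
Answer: √(12216480 + 674041*√33)/821 ≈ 4.8856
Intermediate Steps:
U = 992/821 (U = 4*((-24 + 1512)/(-762 + 2404))/3 = 4*(1488/1642)/3 = 4*(1488*(1/1642))/3 = (4/3)*(744/821) = 992/821 ≈ 1.2083)
√((-5*(-3))*U + k(√(16 + 17))) = √(-5*(-3)*(992/821) + √(16 + 17)) = √(15*(992/821) + √33) = √(14880/821 + √33)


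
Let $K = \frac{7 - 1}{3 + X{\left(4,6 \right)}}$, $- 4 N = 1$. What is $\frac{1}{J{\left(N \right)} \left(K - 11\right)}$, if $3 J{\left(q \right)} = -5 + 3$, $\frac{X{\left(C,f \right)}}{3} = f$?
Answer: $\frac{7}{50} \approx 0.14$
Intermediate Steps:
$X{\left(C,f \right)} = 3 f$
$N = - \frac{1}{4}$ ($N = \left(- \frac{1}{4}\right) 1 = - \frac{1}{4} \approx -0.25$)
$J{\left(q \right)} = - \frac{2}{3}$ ($J{\left(q \right)} = \frac{-5 + 3}{3} = \frac{1}{3} \left(-2\right) = - \frac{2}{3}$)
$K = \frac{2}{7}$ ($K = \frac{7 - 1}{3 + 3 \cdot 6} = \frac{6}{3 + 18} = \frac{6}{21} = 6 \cdot \frac{1}{21} = \frac{2}{7} \approx 0.28571$)
$\frac{1}{J{\left(N \right)} \left(K - 11\right)} = \frac{1}{\left(- \frac{2}{3}\right) \left(\frac{2}{7} - 11\right)} = \frac{1}{\left(- \frac{2}{3}\right) \left(- \frac{75}{7}\right)} = \frac{1}{\frac{50}{7}} = \frac{7}{50}$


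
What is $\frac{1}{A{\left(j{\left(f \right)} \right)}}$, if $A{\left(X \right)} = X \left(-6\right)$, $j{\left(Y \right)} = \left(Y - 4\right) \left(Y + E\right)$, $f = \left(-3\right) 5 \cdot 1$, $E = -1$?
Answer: $- \frac{1}{1824} \approx -0.00054825$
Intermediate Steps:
$f = -15$ ($f = \left(-15\right) 1 = -15$)
$j{\left(Y \right)} = \left(-1 + Y\right) \left(-4 + Y\right)$ ($j{\left(Y \right)} = \left(Y - 4\right) \left(Y - 1\right) = \left(-4 + Y\right) \left(-1 + Y\right) = \left(-1 + Y\right) \left(-4 + Y\right)$)
$A{\left(X \right)} = - 6 X$
$\frac{1}{A{\left(j{\left(f \right)} \right)}} = \frac{1}{\left(-6\right) \left(4 + \left(-15\right)^{2} - -75\right)} = \frac{1}{\left(-6\right) \left(4 + 225 + 75\right)} = \frac{1}{\left(-6\right) 304} = \frac{1}{-1824} = - \frac{1}{1824}$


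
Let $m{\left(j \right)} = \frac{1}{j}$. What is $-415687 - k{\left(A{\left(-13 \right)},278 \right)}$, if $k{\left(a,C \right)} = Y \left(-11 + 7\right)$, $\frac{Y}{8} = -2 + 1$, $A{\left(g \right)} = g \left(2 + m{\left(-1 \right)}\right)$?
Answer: $-415719$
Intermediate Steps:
$A{\left(g \right)} = g$ ($A{\left(g \right)} = g \left(2 + \frac{1}{-1}\right) = g \left(2 - 1\right) = g 1 = g$)
$Y = -8$ ($Y = 8 \left(-2 + 1\right) = 8 \left(-1\right) = -8$)
$k{\left(a,C \right)} = 32$ ($k{\left(a,C \right)} = - 8 \left(-11 + 7\right) = \left(-8\right) \left(-4\right) = 32$)
$-415687 - k{\left(A{\left(-13 \right)},278 \right)} = -415687 - 32 = -415719$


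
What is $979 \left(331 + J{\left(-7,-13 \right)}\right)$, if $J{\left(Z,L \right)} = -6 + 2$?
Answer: $320133$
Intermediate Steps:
$J{\left(Z,L \right)} = -4$
$979 \left(331 + J{\left(-7,-13 \right)}\right) = 979 \left(331 - 4\right) = 979 \cdot 327 = 320133$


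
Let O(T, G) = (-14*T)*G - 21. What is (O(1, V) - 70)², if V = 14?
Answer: 82369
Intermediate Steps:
O(T, G) = -21 - 14*G*T (O(T, G) = -14*G*T - 21 = -21 - 14*G*T)
(O(1, V) - 70)² = ((-21 - 14*14*1) - 70)² = ((-21 - 196) - 70)² = (-217 - 70)² = (-287)² = 82369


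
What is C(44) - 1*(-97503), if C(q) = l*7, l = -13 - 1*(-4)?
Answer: 97440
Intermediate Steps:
l = -9 (l = -13 + 4 = -9)
C(q) = -63 (C(q) = -9*7 = -63)
C(44) - 1*(-97503) = -63 - 1*(-97503) = -63 + 97503 = 97440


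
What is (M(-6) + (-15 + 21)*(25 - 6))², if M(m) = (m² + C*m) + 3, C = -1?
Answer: 25281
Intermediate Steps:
M(m) = 3 + m² - m (M(m) = (m² - m) + 3 = 3 + m² - m)
(M(-6) + (-15 + 21)*(25 - 6))² = ((3 + (-6)² - 1*(-6)) + (-15 + 21)*(25 - 6))² = ((3 + 36 + 6) + 6*19)² = (45 + 114)² = 159² = 25281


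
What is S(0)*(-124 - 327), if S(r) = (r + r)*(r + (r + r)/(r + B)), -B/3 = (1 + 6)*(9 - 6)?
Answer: 0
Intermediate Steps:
B = -63 (B = -3*(1 + 6)*(9 - 6) = -21*3 = -3*21 = -63)
S(r) = 2*r*(r + 2*r/(-63 + r)) (S(r) = (r + r)*(r + (r + r)/(r - 63)) = (2*r)*(r + (2*r)/(-63 + r)) = (2*r)*(r + 2*r/(-63 + r)) = 2*r*(r + 2*r/(-63 + r)))
S(0)*(-124 - 327) = (2*0²*(-61 + 0)/(-63 + 0))*(-124 - 327) = (2*0*(-61)/(-63))*(-451) = (2*0*(-1/63)*(-61))*(-451) = 0*(-451) = 0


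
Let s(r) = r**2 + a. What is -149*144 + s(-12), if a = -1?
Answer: -21313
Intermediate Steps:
s(r) = -1 + r**2 (s(r) = r**2 - 1 = -1 + r**2)
-149*144 + s(-12) = -149*144 + (-1 + (-12)**2) = -21456 + (-1 + 144) = -21456 + 143 = -21313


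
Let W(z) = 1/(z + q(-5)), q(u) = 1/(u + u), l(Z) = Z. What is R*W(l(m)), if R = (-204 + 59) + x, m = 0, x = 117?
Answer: 280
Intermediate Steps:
q(u) = 1/(2*u)
R = -28 (R = (-204 + 59) + 117 = -145 + 117 = -28)
W(z) = 1/(-⅒ + z) (W(z) = 1/(z + (½)/(-5)) = 1/(z + (½)*(-⅕)) = 1/(z - ⅒) = 1/(-⅒ + z))
R*W(l(m)) = -280/(-1 + 10*0) = -280/(-1 + 0) = -280/(-1) = -280*(-1) = -28*(-10) = 280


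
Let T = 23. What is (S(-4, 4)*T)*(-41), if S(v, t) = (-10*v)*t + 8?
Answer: -158424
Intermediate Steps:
S(v, t) = 8 - 10*t*v (S(v, t) = -10*t*v + 8 = 8 - 10*t*v)
(S(-4, 4)*T)*(-41) = ((8 - 10*4*(-4))*23)*(-41) = ((8 + 160)*23)*(-41) = (168*23)*(-41) = 3864*(-41) = -158424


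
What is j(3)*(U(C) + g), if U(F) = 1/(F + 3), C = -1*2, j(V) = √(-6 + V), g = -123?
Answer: -122*I*√3 ≈ -211.31*I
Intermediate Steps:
C = -2
U(F) = 1/(3 + F)
j(3)*(U(C) + g) = √(-6 + 3)*(1/(3 - 2) - 123) = √(-3)*(1/1 - 123) = (I*√3)*(1 - 123) = (I*√3)*(-122) = -122*I*√3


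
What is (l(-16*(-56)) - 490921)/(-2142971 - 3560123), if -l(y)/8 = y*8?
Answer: 548265/5703094 ≈ 0.096135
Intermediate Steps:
l(y) = -64*y (l(y) = -8*y*8 = -64*y)
(l(-16*(-56)) - 490921)/(-2142971 - 3560123) = (-(-1024)*(-56) - 490921)/(-2142971 - 3560123) = (-64*896 - 490921)/(-5703094) = (-57344 - 490921)*(-1/5703094) = -548265*(-1/5703094) = 548265/5703094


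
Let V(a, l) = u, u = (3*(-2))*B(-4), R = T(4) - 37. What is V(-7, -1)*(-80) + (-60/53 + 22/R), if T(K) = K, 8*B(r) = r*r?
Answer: 152354/159 ≈ 958.20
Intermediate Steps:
B(r) = r**2/8 (B(r) = (r*r)/8 = r**2/8)
R = -33 (R = 4 - 37 = -33)
u = -12 (u = (3*(-2))*((1/8)*(-4)**2) = -3*16/4 = -6*2 = -12)
V(a, l) = -12
V(-7, -1)*(-80) + (-60/53 + 22/R) = -12*(-80) + (-60/53 + 22/(-33)) = 960 + (-60*1/53 + 22*(-1/33)) = 960 + (-60/53 - 2/3) = 960 - 286/159 = 152354/159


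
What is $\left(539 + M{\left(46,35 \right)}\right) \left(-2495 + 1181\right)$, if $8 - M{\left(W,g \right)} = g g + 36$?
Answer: $938196$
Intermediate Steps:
$M{\left(W,g \right)} = -28 - g^{2}$ ($M{\left(W,g \right)} = 8 - \left(g g + 36\right) = 8 - \left(g^{2} + 36\right) = 8 - \left(36 + g^{2}\right) = -28 - g^{2}$)
$\left(539 + M{\left(46,35 \right)}\right) \left(-2495 + 1181\right) = \left(539 - 1253\right) \left(-2495 + 1181\right) = \left(539 - 1253\right) \left(-1314\right) = \left(-714\right) \left(-1314\right) = 938196$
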